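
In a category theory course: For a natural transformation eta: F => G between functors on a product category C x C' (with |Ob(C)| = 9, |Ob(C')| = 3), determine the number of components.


A natural transformation eta: F => G assigns one component morphism per
object of the domain category.
The domain is the product category C x C', so
|Ob(C x C')| = |Ob(C)| * |Ob(C')| = 9 * 3 = 27.
Therefore eta has 27 component morphisms.

27


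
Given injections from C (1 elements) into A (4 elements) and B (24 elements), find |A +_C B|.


The pushout A +_C B identifies the images of C in A and B.
|A +_C B| = |A| + |B| - |C| (for injections).
= 4 + 24 - 1 = 27

27


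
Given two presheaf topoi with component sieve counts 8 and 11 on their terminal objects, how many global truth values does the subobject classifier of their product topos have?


In a product of presheaf topoi E_1 x E_2, the subobject classifier
is Omega = Omega_1 x Omega_2 (componentwise), so
|Omega(top)| = |Omega_1(top_1)| * |Omega_2(top_2)|.
= 8 * 11 = 88.

88


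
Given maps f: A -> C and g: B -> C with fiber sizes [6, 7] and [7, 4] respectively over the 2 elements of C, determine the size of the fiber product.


The pullback A x_C B consists of pairs (a, b) with f(a) = g(b).
For each element c in C, the fiber product has |f^-1(c)| * |g^-1(c)| elements.
Summing over C: 6 * 7 + 7 * 4
= 42 + 28 = 70

70


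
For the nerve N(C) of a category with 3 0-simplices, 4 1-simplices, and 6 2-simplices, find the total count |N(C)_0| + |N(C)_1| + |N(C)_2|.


The 2-skeleton of the nerve N(C) consists of simplices in dimensions 0, 1, 2:
  |N(C)_0| = 3 (objects)
  |N(C)_1| = 4 (morphisms)
  |N(C)_2| = 6 (composable pairs)
Total = 3 + 4 + 6 = 13

13


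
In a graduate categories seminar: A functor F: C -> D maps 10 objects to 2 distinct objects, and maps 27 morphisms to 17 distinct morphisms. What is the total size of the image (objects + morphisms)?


The image of F consists of distinct objects and distinct morphisms.
|Im(F)| on objects = 2
|Im(F)| on morphisms = 17
Total image cardinality = 2 + 17 = 19

19


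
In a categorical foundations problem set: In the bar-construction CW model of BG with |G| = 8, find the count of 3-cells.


In the bar-construction CW model of BG, the n-cells are indexed by
n-tuples [g_1|...|g_n] of non-identity elements of G (degenerate
simplices with some g_i = e do not contribute cells), so there are
(|G| - 1)^n n-cells.
For dim = 3 with |G| = 8:
cells = (8 - 1)^3 = 7^3 = 343

343


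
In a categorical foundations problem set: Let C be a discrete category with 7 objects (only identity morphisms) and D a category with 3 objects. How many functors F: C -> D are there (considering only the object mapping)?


A functor from a discrete category C to D is determined by
where each object maps. Each of the 7 objects of C can map
to any of the 3 objects of D independently.
Number of functors = 3^7 = 2187

2187


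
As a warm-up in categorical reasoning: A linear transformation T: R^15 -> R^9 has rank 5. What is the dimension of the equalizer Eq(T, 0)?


The equalizer of f and the zero map is ker(f).
By the rank-nullity theorem: dim(ker(f)) = dim(domain) - rank(f).
dim(ker(f)) = 15 - 5 = 10

10


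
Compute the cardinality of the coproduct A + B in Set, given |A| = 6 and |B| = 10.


In Set, the coproduct A + B is the disjoint union.
|A + B| = |A| + |B| = 6 + 10 = 16

16


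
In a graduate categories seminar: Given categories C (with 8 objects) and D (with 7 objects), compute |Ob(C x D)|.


The product category C x D has objects that are pairs (c, d).
Number of pairs = |Ob(C)| * |Ob(D)| = 8 * 7 = 56

56


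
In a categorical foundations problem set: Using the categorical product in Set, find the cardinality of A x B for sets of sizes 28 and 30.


In Set, the product A x B is the Cartesian product.
By the universal property, |A x B| = |A| * |B|.
|A x B| = 28 * 30 = 840

840


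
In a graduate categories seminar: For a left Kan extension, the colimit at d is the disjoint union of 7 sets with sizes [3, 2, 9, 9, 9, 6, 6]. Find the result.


Pointwise, the left Kan extension (Lan_F H)(d) is the colimit, indexed
by the comma category (F downarrow d), of H composed with the
projection (F downarrow d) -> C. Here that colimit is given
as a coproduct (disjoint union) of sets, so its cardinality is the
sum of the sizes of the summands.
Coproduct of sets with sizes: 3 + 2 + 9 + 9 + 9 + 6 + 6
= 44

44


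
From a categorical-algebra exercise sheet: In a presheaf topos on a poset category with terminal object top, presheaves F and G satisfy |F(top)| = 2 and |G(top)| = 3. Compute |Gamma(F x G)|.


Global sections of a presheaf on a poset with terminal top satisfy
Gamma(H) ~ H(top). Presheaves admit pointwise products, so
(F x G)(top) = F(top) x G(top) (Cartesian product).
|Gamma(F x G)| = |F(top)| * |G(top)| = 2 * 3 = 6.

6


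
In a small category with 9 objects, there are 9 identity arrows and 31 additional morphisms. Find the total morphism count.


Each object has an identity morphism, giving 9 identities.
Adding the 31 non-identity morphisms:
Total = 9 + 31 = 40

40


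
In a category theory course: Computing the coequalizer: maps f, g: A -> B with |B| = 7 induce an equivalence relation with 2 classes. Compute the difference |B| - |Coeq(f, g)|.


The coequalizer Coeq(f, g) = B / ~ has one element per equivalence class.
|B| = 7, |Coeq(f, g)| = 2.
|B| - |Coeq(f, g)| = 7 - 2 = 5.

5


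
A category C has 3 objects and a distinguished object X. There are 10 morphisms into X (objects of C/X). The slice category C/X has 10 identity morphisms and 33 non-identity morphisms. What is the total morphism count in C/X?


In the slice category C/X, objects are morphisms to X.
Identity morphisms: 10 (one per object of C/X).
Non-identity morphisms: 33.
Total = 10 + 33 = 43

43


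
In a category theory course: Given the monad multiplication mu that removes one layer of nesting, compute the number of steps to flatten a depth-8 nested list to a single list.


Each application of mu: T^2 -> T removes one layer of nesting.
Starting at depth 8 (i.e., T^8(X)), we need to reach T(X).
Number of mu applications = 8 - 1 = 7

7


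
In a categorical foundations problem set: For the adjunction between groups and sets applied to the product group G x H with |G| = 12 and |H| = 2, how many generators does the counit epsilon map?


The counit epsilon_K: F(U(K)) -> K of the Free-Forgetful adjunction
maps |K| generators of F(U(K)) into K. For K = G x H (the product group),
|G x H| = |G| * |H|.
Total generators mapped = 12 * 2 = 24.

24


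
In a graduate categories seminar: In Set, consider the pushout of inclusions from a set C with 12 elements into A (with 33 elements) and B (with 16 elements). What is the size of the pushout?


The pushout A +_C B identifies the images of C in A and B.
|A +_C B| = |A| + |B| - |C| (for injections).
= 33 + 16 - 12 = 37

37


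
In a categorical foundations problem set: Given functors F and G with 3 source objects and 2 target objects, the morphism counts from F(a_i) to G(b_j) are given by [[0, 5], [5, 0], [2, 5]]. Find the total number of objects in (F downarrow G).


Objects of (F downarrow G) are triples (a, b, h: F(a)->G(b)).
The count equals the sum of all entries in the hom-matrix.
sum(row 0) = 5
sum(row 1) = 5
sum(row 2) = 7
Grand total = 17

17


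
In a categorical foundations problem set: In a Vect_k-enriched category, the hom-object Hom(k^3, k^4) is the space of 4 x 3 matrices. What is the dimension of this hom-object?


In Vect-enriched categories, Hom(k^n, k^m) is the space of m x n matrices.
dim(Hom(k^3, k^4)) = 4 * 3 = 12

12


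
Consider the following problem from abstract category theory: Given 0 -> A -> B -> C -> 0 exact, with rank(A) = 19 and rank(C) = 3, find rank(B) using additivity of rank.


For a short exact sequence 0 -> A -> B -> C -> 0,
rank is additive: rank(B) = rank(A) + rank(C).
rank(B) = 19 + 3 = 22

22


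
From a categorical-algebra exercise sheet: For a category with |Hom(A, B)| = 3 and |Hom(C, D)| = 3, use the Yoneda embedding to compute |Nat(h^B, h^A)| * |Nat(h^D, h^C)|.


By the Yoneda lemma, Nat(h^B, h^A) is isomorphic to Hom(A, B),
so |Nat(h^B, h^A)| = |Hom(A, B)| and |Nat(h^D, h^C)| = |Hom(C, D)|.
|Hom(A, B)| = 3, |Hom(C, D)| = 3.
|Nat(h^B, h^A) x Nat(h^D, h^C)| = 3 * 3 = 9

9


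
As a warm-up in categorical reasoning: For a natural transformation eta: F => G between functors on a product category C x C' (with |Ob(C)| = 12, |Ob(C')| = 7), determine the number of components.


A natural transformation eta: F => G assigns one component morphism per
object of the domain category.
The domain is the product category C x C', so
|Ob(C x C')| = |Ob(C)| * |Ob(C')| = 12 * 7 = 84.
Therefore eta has 84 component morphisms.

84


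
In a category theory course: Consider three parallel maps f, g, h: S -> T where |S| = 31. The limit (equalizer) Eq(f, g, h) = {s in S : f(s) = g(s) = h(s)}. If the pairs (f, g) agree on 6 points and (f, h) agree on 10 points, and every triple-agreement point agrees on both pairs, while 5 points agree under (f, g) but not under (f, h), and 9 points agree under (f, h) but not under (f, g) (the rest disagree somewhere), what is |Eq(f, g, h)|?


Eq(f, g, h) is the triple-agreement set: points in S where all three
maps take the same value. Using inclusion-exclusion on the pairwise data:
Pair (f, g) agrees on 6 points; pair (f, h) on 10 points.
Points agreeing under (f, g) but not (f, h) = 5; under (f, h) but not (f, g) = 9.
Triple-agreement = agreement-in-(f, g) minus points that agree under (f, g) but not (f, h):
|Eq(f, g, h)| = 6 - 5 = 1
(cross-check via (f, h): 10 - 9 = 1.)

1


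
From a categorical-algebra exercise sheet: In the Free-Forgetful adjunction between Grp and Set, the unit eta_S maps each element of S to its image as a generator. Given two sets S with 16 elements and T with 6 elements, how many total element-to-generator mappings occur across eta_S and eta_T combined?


The unit eta_X: X -> U(F(X)) of the Free-Forgetful adjunction
maps each element of X to a generator of F(X). For X = S + T (disjoint
union in Set), |S + T| = |S| + |T|.
Total mappings = 16 + 6 = 22.

22


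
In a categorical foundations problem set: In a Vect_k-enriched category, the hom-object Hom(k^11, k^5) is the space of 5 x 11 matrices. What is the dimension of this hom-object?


In Vect-enriched categories, Hom(k^n, k^m) is the space of m x n matrices.
dim(Hom(k^11, k^5)) = 5 * 11 = 55

55


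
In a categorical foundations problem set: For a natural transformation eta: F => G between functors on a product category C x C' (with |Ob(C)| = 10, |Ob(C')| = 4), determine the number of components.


A natural transformation eta: F => G assigns one component morphism per
object of the domain category.
The domain is the product category C x C', so
|Ob(C x C')| = |Ob(C)| * |Ob(C')| = 10 * 4 = 40.
Therefore eta has 40 component morphisms.

40


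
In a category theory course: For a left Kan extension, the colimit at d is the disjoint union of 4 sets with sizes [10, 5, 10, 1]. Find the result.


Pointwise, the left Kan extension (Lan_F H)(d) is the colimit, indexed
by the comma category (F downarrow d), of H composed with the
projection (F downarrow d) -> C. Here that colimit is given
as a coproduct (disjoint union) of sets, so its cardinality is the
sum of the sizes of the summands.
Coproduct of sets with sizes: 10 + 5 + 10 + 1
= 26

26


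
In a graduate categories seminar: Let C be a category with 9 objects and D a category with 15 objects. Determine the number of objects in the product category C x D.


The product category C x D has objects that are pairs (c, d).
Number of pairs = |Ob(C)| * |Ob(D)| = 9 * 15 = 135

135


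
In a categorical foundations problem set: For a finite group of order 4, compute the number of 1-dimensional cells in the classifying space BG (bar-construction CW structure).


In the bar-construction CW model of BG, the n-cells are indexed by
n-tuples [g_1|...|g_n] of non-identity elements of G (degenerate
simplices with some g_i = e do not contribute cells), so there are
(|G| - 1)^n n-cells.
For dim = 1 with |G| = 4:
cells = (4 - 1)^1 = 3^1 = 3

3


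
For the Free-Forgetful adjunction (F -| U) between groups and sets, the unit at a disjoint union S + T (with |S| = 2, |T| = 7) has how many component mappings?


The unit eta_X: X -> U(F(X)) of the Free-Forgetful adjunction
maps each element of X to a generator of F(X). For X = S + T (disjoint
union in Set), |S + T| = |S| + |T|.
Total mappings = 2 + 7 = 9.

9


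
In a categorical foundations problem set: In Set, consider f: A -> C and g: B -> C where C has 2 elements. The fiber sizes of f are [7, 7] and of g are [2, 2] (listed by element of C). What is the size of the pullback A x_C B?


The pullback A x_C B consists of pairs (a, b) with f(a) = g(b).
For each element c in C, the fiber product has |f^-1(c)| * |g^-1(c)| elements.
Summing over C: 7 * 2 + 7 * 2
= 14 + 14 = 28

28


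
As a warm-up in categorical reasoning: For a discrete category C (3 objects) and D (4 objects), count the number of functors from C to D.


A functor from a discrete category C to D is determined by
where each object maps. Each of the 3 objects of C can map
to any of the 4 objects of D independently.
Number of functors = 4^3 = 64

64


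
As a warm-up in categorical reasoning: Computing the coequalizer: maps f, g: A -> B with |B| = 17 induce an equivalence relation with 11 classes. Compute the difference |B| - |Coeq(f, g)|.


The coequalizer Coeq(f, g) = B / ~ has one element per equivalence class.
|B| = 17, |Coeq(f, g)| = 11.
|B| - |Coeq(f, g)| = 17 - 11 = 6.

6


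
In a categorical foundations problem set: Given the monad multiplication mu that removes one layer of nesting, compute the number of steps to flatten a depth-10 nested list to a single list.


Each application of mu: T^2 -> T removes one layer of nesting.
Starting at depth 10 (i.e., T^10(X)), we need to reach T(X).
Number of mu applications = 10 - 1 = 9

9


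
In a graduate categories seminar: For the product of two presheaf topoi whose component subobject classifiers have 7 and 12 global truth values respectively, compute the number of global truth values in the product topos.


In a product of presheaf topoi E_1 x E_2, the subobject classifier
is Omega = Omega_1 x Omega_2 (componentwise), so
|Omega(top)| = |Omega_1(top_1)| * |Omega_2(top_2)|.
= 7 * 12 = 84.

84


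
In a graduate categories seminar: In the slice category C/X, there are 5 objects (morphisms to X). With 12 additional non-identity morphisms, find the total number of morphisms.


In the slice category C/X, objects are morphisms to X.
Identity morphisms: 5 (one per object of C/X).
Non-identity morphisms: 12.
Total = 5 + 12 = 17

17


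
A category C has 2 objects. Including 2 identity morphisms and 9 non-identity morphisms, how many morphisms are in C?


Each object has an identity morphism, giving 2 identities.
Adding the 9 non-identity morphisms:
Total = 2 + 9 = 11

11


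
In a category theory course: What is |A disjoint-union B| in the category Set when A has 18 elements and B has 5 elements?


In Set, the coproduct A + B is the disjoint union.
|A + B| = |A| + |B| = 18 + 5 = 23

23


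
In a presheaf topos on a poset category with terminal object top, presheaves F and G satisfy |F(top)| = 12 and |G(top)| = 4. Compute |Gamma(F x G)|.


Global sections of a presheaf on a poset with terminal top satisfy
Gamma(H) ~ H(top). Presheaves admit pointwise products, so
(F x G)(top) = F(top) x G(top) (Cartesian product).
|Gamma(F x G)| = |F(top)| * |G(top)| = 12 * 4 = 48.

48


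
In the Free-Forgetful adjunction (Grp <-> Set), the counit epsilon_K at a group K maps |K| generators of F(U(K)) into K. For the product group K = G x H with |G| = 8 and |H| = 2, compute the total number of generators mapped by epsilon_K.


The counit epsilon_K: F(U(K)) -> K of the Free-Forgetful adjunction
maps |K| generators of F(U(K)) into K. For K = G x H (the product group),
|G x H| = |G| * |H|.
Total generators mapped = 8 * 2 = 16.

16


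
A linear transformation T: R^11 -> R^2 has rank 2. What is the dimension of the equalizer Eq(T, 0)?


The equalizer of f and the zero map is ker(f).
By the rank-nullity theorem: dim(ker(f)) = dim(domain) - rank(f).
dim(ker(f)) = 11 - 2 = 9

9


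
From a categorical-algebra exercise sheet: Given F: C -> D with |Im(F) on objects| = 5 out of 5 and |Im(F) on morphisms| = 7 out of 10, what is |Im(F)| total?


The image of F consists of distinct objects and distinct morphisms.
|Im(F)| on objects = 5
|Im(F)| on morphisms = 7
Total image cardinality = 5 + 7 = 12

12


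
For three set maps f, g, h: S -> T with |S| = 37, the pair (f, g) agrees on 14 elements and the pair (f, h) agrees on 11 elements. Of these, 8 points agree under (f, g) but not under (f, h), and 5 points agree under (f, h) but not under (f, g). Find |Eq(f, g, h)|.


Eq(f, g, h) is the triple-agreement set: points in S where all three
maps take the same value. Using inclusion-exclusion on the pairwise data:
Pair (f, g) agrees on 14 points; pair (f, h) on 11 points.
Points agreeing under (f, g) but not (f, h) = 8; under (f, h) but not (f, g) = 5.
Triple-agreement = agreement-in-(f, g) minus points that agree under (f, g) but not (f, h):
|Eq(f, g, h)| = 14 - 8 = 6
(cross-check via (f, h): 11 - 5 = 6.)

6


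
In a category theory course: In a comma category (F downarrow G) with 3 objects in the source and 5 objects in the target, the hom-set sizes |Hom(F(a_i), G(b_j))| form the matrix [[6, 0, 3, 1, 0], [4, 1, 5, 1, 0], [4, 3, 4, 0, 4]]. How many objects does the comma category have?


Objects of (F downarrow G) are triples (a, b, h: F(a)->G(b)).
The count equals the sum of all entries in the hom-matrix.
sum(row 0) = 10
sum(row 1) = 11
sum(row 2) = 15
Grand total = 36

36


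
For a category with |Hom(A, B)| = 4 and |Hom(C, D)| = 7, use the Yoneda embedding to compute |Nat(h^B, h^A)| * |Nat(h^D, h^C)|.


By the Yoneda lemma, Nat(h^B, h^A) is isomorphic to Hom(A, B),
so |Nat(h^B, h^A)| = |Hom(A, B)| and |Nat(h^D, h^C)| = |Hom(C, D)|.
|Hom(A, B)| = 4, |Hom(C, D)| = 7.
|Nat(h^B, h^A) x Nat(h^D, h^C)| = 4 * 7 = 28

28


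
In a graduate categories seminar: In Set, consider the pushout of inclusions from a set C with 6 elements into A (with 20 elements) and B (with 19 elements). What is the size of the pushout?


The pushout A +_C B identifies the images of C in A and B.
|A +_C B| = |A| + |B| - |C| (for injections).
= 20 + 19 - 6 = 33

33


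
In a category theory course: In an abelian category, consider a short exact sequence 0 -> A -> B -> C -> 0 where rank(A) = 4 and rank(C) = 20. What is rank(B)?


For a short exact sequence 0 -> A -> B -> C -> 0,
rank is additive: rank(B) = rank(A) + rank(C).
rank(B) = 4 + 20 = 24

24


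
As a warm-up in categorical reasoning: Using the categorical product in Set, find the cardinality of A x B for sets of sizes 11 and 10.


In Set, the product A x B is the Cartesian product.
By the universal property, |A x B| = |A| * |B|.
|A x B| = 11 * 10 = 110

110


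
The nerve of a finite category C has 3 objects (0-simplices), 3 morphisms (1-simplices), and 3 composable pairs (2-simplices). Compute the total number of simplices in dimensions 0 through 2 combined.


The 2-skeleton of the nerve N(C) consists of simplices in dimensions 0, 1, 2:
  |N(C)_0| = 3 (objects)
  |N(C)_1| = 3 (morphisms)
  |N(C)_2| = 3 (composable pairs)
Total = 3 + 3 + 3 = 9

9


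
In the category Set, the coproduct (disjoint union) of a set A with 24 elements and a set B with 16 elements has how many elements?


In Set, the coproduct A + B is the disjoint union.
|A + B| = |A| + |B| = 24 + 16 = 40

40


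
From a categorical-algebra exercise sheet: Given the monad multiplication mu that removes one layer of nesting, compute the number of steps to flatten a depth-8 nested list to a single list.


Each application of mu: T^2 -> T removes one layer of nesting.
Starting at depth 8 (i.e., T^8(X)), we need to reach T(X).
Number of mu applications = 8 - 1 = 7

7


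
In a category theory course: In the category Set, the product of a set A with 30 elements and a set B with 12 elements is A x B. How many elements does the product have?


In Set, the product A x B is the Cartesian product.
By the universal property, |A x B| = |A| * |B|.
|A x B| = 30 * 12 = 360

360


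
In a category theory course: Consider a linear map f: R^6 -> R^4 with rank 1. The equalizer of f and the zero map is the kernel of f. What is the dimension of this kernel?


The equalizer of f and the zero map is ker(f).
By the rank-nullity theorem: dim(ker(f)) = dim(domain) - rank(f).
dim(ker(f)) = 6 - 1 = 5

5


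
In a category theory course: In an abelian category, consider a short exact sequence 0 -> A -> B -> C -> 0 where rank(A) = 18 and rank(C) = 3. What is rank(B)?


For a short exact sequence 0 -> A -> B -> C -> 0,
rank is additive: rank(B) = rank(A) + rank(C).
rank(B) = 18 + 3 = 21

21


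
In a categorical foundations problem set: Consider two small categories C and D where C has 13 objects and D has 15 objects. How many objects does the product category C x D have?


The product category C x D has objects that are pairs (c, d).
Number of pairs = |Ob(C)| * |Ob(D)| = 13 * 15 = 195

195


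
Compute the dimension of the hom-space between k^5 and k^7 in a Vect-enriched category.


In Vect-enriched categories, Hom(k^n, k^m) is the space of m x n matrices.
dim(Hom(k^5, k^7)) = 7 * 5 = 35

35


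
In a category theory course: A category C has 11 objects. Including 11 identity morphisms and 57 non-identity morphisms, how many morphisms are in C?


Each object has an identity morphism, giving 11 identities.
Adding the 57 non-identity morphisms:
Total = 11 + 57 = 68

68


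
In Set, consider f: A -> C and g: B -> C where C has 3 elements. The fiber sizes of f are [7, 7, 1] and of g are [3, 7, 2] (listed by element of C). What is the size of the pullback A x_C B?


The pullback A x_C B consists of pairs (a, b) with f(a) = g(b).
For each element c in C, the fiber product has |f^-1(c)| * |g^-1(c)| elements.
Summing over C: 7 * 3 + 7 * 7 + 1 * 2
= 21 + 49 + 2 = 72

72


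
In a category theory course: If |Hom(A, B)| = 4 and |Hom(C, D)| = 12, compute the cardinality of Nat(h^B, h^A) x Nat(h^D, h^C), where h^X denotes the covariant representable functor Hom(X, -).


By the Yoneda lemma, Nat(h^B, h^A) is isomorphic to Hom(A, B),
so |Nat(h^B, h^A)| = |Hom(A, B)| and |Nat(h^D, h^C)| = |Hom(C, D)|.
|Hom(A, B)| = 4, |Hom(C, D)| = 12.
|Nat(h^B, h^A) x Nat(h^D, h^C)| = 4 * 12 = 48

48


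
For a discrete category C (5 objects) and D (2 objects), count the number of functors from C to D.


A functor from a discrete category C to D is determined by
where each object maps. Each of the 5 objects of C can map
to any of the 2 objects of D independently.
Number of functors = 2^5 = 32

32


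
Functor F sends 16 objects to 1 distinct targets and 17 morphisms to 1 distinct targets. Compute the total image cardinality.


The image of F consists of distinct objects and distinct morphisms.
|Im(F)| on objects = 1
|Im(F)| on morphisms = 1
Total image cardinality = 1 + 1 = 2

2


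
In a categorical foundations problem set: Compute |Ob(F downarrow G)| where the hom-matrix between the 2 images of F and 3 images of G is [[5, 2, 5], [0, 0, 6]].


Objects of (F downarrow G) are triples (a, b, h: F(a)->G(b)).
The count equals the sum of all entries in the hom-matrix.
sum(row 0) = 12
sum(row 1) = 6
Grand total = 18

18


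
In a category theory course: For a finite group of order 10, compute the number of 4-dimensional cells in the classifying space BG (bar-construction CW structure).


In the bar-construction CW model of BG, the n-cells are indexed by
n-tuples [g_1|...|g_n] of non-identity elements of G (degenerate
simplices with some g_i = e do not contribute cells), so there are
(|G| - 1)^n n-cells.
For dim = 4 with |G| = 10:
cells = (10 - 1)^4 = 9^4 = 6561

6561


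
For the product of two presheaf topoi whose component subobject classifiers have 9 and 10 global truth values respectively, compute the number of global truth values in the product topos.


In a product of presheaf topoi E_1 x E_2, the subobject classifier
is Omega = Omega_1 x Omega_2 (componentwise), so
|Omega(top)| = |Omega_1(top_1)| * |Omega_2(top_2)|.
= 9 * 10 = 90.

90


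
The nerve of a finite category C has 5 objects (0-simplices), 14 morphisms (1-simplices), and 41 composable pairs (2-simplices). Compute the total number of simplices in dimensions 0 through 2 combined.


The 2-skeleton of the nerve N(C) consists of simplices in dimensions 0, 1, 2:
  |N(C)_0| = 5 (objects)
  |N(C)_1| = 14 (morphisms)
  |N(C)_2| = 41 (composable pairs)
Total = 5 + 14 + 41 = 60

60


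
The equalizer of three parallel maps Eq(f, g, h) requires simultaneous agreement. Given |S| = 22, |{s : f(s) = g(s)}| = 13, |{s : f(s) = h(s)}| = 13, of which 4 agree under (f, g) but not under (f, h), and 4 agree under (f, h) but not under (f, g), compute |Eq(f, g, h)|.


Eq(f, g, h) is the triple-agreement set: points in S where all three
maps take the same value. Using inclusion-exclusion on the pairwise data:
Pair (f, g) agrees on 13 points; pair (f, h) on 13 points.
Points agreeing under (f, g) but not (f, h) = 4; under (f, h) but not (f, g) = 4.
Triple-agreement = agreement-in-(f, g) minus points that agree under (f, g) but not (f, h):
|Eq(f, g, h)| = 13 - 4 = 9
(cross-check via (f, h): 13 - 4 = 9.)

9


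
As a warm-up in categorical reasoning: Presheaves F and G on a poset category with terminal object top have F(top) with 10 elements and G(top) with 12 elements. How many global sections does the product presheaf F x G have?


Global sections of a presheaf on a poset with terminal top satisfy
Gamma(H) ~ H(top). Presheaves admit pointwise products, so
(F x G)(top) = F(top) x G(top) (Cartesian product).
|Gamma(F x G)| = |F(top)| * |G(top)| = 10 * 12 = 120.

120


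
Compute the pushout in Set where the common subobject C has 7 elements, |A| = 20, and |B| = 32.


The pushout A +_C B identifies the images of C in A and B.
|A +_C B| = |A| + |B| - |C| (for injections).
= 20 + 32 - 7 = 45

45


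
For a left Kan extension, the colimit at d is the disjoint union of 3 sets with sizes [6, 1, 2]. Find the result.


Pointwise, the left Kan extension (Lan_F H)(d) is the colimit, indexed
by the comma category (F downarrow d), of H composed with the
projection (F downarrow d) -> C. Here that colimit is given
as a coproduct (disjoint union) of sets, so its cardinality is the
sum of the sizes of the summands.
Coproduct of sets with sizes: 6 + 1 + 2
= 9

9


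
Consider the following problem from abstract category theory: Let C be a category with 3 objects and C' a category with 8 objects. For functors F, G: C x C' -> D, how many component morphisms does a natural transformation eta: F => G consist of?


A natural transformation eta: F => G assigns one component morphism per
object of the domain category.
The domain is the product category C x C', so
|Ob(C x C')| = |Ob(C)| * |Ob(C')| = 3 * 8 = 24.
Therefore eta has 24 component morphisms.

24


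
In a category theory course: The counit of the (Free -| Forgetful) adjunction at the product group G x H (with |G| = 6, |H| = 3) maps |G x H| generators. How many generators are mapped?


The counit epsilon_K: F(U(K)) -> K of the Free-Forgetful adjunction
maps |K| generators of F(U(K)) into K. For K = G x H (the product group),
|G x H| = |G| * |H|.
Total generators mapped = 6 * 3 = 18.

18


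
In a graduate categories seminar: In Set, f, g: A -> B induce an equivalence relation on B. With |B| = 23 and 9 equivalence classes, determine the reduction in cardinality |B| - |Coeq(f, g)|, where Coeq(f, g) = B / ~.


The coequalizer Coeq(f, g) = B / ~ has one element per equivalence class.
|B| = 23, |Coeq(f, g)| = 9.
|B| - |Coeq(f, g)| = 23 - 9 = 14.

14


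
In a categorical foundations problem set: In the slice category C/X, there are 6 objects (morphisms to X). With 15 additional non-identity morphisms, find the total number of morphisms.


In the slice category C/X, objects are morphisms to X.
Identity morphisms: 6 (one per object of C/X).
Non-identity morphisms: 15.
Total = 6 + 15 = 21

21


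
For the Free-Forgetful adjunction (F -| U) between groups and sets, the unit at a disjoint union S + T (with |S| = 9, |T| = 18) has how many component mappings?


The unit eta_X: X -> U(F(X)) of the Free-Forgetful adjunction
maps each element of X to a generator of F(X). For X = S + T (disjoint
union in Set), |S + T| = |S| + |T|.
Total mappings = 9 + 18 = 27.

27


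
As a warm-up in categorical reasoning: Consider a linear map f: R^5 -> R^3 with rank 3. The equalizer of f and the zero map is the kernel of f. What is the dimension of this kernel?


The equalizer of f and the zero map is ker(f).
By the rank-nullity theorem: dim(ker(f)) = dim(domain) - rank(f).
dim(ker(f)) = 5 - 3 = 2

2


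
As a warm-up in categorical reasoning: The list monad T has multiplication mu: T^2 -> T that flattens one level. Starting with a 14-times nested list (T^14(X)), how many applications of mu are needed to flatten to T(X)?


Each application of mu: T^2 -> T removes one layer of nesting.
Starting at depth 14 (i.e., T^14(X)), we need to reach T(X).
Number of mu applications = 14 - 1 = 13

13


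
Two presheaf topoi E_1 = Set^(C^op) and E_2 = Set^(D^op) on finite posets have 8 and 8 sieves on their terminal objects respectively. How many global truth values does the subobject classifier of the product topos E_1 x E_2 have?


In a product of presheaf topoi E_1 x E_2, the subobject classifier
is Omega = Omega_1 x Omega_2 (componentwise), so
|Omega(top)| = |Omega_1(top_1)| * |Omega_2(top_2)|.
= 8 * 8 = 64.

64


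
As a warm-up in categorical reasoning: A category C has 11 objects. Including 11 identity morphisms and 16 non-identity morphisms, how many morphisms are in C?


Each object has an identity morphism, giving 11 identities.
Adding the 16 non-identity morphisms:
Total = 11 + 16 = 27

27


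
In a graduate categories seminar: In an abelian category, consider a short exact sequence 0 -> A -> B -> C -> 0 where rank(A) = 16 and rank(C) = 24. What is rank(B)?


For a short exact sequence 0 -> A -> B -> C -> 0,
rank is additive: rank(B) = rank(A) + rank(C).
rank(B) = 16 + 24 = 40

40


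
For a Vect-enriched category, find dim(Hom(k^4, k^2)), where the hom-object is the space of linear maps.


In Vect-enriched categories, Hom(k^n, k^m) is the space of m x n matrices.
dim(Hom(k^4, k^2)) = 2 * 4 = 8

8


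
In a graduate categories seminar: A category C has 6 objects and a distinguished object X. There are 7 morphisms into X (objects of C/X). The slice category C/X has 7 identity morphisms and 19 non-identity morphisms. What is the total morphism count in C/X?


In the slice category C/X, objects are morphisms to X.
Identity morphisms: 7 (one per object of C/X).
Non-identity morphisms: 19.
Total = 7 + 19 = 26

26


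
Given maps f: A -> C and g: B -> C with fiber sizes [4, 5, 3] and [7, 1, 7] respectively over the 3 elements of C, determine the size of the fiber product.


The pullback A x_C B consists of pairs (a, b) with f(a) = g(b).
For each element c in C, the fiber product has |f^-1(c)| * |g^-1(c)| elements.
Summing over C: 4 * 7 + 5 * 1 + 3 * 7
= 28 + 5 + 21 = 54

54


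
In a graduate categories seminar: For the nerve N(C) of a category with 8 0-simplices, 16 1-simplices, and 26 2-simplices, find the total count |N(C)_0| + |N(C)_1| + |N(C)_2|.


The 2-skeleton of the nerve N(C) consists of simplices in dimensions 0, 1, 2:
  |N(C)_0| = 8 (objects)
  |N(C)_1| = 16 (morphisms)
  |N(C)_2| = 26 (composable pairs)
Total = 8 + 16 + 26 = 50

50


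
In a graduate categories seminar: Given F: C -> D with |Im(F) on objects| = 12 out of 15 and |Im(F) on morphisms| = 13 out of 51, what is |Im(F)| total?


The image of F consists of distinct objects and distinct morphisms.
|Im(F)| on objects = 12
|Im(F)| on morphisms = 13
Total image cardinality = 12 + 13 = 25

25


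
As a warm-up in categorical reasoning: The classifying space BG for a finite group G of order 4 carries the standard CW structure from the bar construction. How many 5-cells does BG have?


In the bar-construction CW model of BG, the n-cells are indexed by
n-tuples [g_1|...|g_n] of non-identity elements of G (degenerate
simplices with some g_i = e do not contribute cells), so there are
(|G| - 1)^n n-cells.
For dim = 5 with |G| = 4:
cells = (4 - 1)^5 = 3^5 = 243

243


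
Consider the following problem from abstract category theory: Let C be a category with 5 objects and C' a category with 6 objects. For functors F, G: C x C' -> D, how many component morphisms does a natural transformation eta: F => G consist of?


A natural transformation eta: F => G assigns one component morphism per
object of the domain category.
The domain is the product category C x C', so
|Ob(C x C')| = |Ob(C)| * |Ob(C')| = 5 * 6 = 30.
Therefore eta has 30 component morphisms.

30


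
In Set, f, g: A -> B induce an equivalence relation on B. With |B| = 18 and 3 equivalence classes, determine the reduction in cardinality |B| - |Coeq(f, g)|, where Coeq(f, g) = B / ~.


The coequalizer Coeq(f, g) = B / ~ has one element per equivalence class.
|B| = 18, |Coeq(f, g)| = 3.
|B| - |Coeq(f, g)| = 18 - 3 = 15.

15


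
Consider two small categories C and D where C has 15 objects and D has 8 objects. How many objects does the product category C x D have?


The product category C x D has objects that are pairs (c, d).
Number of pairs = |Ob(C)| * |Ob(D)| = 15 * 8 = 120

120


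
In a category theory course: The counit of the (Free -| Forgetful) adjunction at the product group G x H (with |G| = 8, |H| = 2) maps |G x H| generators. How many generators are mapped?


The counit epsilon_K: F(U(K)) -> K of the Free-Forgetful adjunction
maps |K| generators of F(U(K)) into K. For K = G x H (the product group),
|G x H| = |G| * |H|.
Total generators mapped = 8 * 2 = 16.

16


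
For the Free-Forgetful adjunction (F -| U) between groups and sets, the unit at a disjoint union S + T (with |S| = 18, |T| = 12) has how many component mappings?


The unit eta_X: X -> U(F(X)) of the Free-Forgetful adjunction
maps each element of X to a generator of F(X). For X = S + T (disjoint
union in Set), |S + T| = |S| + |T|.
Total mappings = 18 + 12 = 30.

30


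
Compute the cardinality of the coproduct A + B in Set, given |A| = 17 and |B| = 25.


In Set, the coproduct A + B is the disjoint union.
|A + B| = |A| + |B| = 17 + 25 = 42

42


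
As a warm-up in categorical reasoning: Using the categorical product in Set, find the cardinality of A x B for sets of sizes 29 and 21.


In Set, the product A x B is the Cartesian product.
By the universal property, |A x B| = |A| * |B|.
|A x B| = 29 * 21 = 609

609


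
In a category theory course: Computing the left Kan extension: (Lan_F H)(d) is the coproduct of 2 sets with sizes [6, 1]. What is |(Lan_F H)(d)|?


Pointwise, the left Kan extension (Lan_F H)(d) is the colimit, indexed
by the comma category (F downarrow d), of H composed with the
projection (F downarrow d) -> C. Here that colimit is given
as a coproduct (disjoint union) of sets, so its cardinality is the
sum of the sizes of the summands.
Coproduct of sets with sizes: 6 + 1
= 7

7


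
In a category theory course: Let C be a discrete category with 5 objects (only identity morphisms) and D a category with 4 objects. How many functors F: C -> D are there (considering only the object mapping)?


A functor from a discrete category C to D is determined by
where each object maps. Each of the 5 objects of C can map
to any of the 4 objects of D independently.
Number of functors = 4^5 = 1024

1024


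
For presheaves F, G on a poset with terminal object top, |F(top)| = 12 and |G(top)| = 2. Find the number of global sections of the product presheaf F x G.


Global sections of a presheaf on a poset with terminal top satisfy
Gamma(H) ~ H(top). Presheaves admit pointwise products, so
(F x G)(top) = F(top) x G(top) (Cartesian product).
|Gamma(F x G)| = |F(top)| * |G(top)| = 12 * 2 = 24.

24


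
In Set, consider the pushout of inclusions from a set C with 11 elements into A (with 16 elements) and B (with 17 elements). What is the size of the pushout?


The pushout A +_C B identifies the images of C in A and B.
|A +_C B| = |A| + |B| - |C| (for injections).
= 16 + 17 - 11 = 22

22


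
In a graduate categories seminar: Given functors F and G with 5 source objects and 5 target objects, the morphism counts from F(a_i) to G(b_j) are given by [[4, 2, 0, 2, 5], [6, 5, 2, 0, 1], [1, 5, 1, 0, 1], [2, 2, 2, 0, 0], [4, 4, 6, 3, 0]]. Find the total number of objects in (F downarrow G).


Objects of (F downarrow G) are triples (a, b, h: F(a)->G(b)).
The count equals the sum of all entries in the hom-matrix.
sum(row 0) = 13
sum(row 1) = 14
sum(row 2) = 8
sum(row 3) = 6
sum(row 4) = 17
Grand total = 58

58


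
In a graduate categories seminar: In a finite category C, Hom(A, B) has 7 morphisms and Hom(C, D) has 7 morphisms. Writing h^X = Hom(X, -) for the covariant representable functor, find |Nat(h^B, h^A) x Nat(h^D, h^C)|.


By the Yoneda lemma, Nat(h^B, h^A) is isomorphic to Hom(A, B),
so |Nat(h^B, h^A)| = |Hom(A, B)| and |Nat(h^D, h^C)| = |Hom(C, D)|.
|Hom(A, B)| = 7, |Hom(C, D)| = 7.
|Nat(h^B, h^A) x Nat(h^D, h^C)| = 7 * 7 = 49

49


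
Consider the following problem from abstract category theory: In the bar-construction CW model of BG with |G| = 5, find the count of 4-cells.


In the bar-construction CW model of BG, the n-cells are indexed by
n-tuples [g_1|...|g_n] of non-identity elements of G (degenerate
simplices with some g_i = e do not contribute cells), so there are
(|G| - 1)^n n-cells.
For dim = 4 with |G| = 5:
cells = (5 - 1)^4 = 4^4 = 256

256


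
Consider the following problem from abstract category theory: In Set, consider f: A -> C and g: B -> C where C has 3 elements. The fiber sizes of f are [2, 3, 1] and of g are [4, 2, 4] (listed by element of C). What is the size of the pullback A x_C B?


The pullback A x_C B consists of pairs (a, b) with f(a) = g(b).
For each element c in C, the fiber product has |f^-1(c)| * |g^-1(c)| elements.
Summing over C: 2 * 4 + 3 * 2 + 1 * 4
= 8 + 6 + 4 = 18

18


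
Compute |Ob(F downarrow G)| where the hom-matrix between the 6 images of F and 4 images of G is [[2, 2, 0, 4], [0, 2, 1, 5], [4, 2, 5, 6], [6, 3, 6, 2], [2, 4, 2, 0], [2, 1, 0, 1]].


Objects of (F downarrow G) are triples (a, b, h: F(a)->G(b)).
The count equals the sum of all entries in the hom-matrix.
sum(row 0) = 8
sum(row 1) = 8
sum(row 2) = 17
sum(row 3) = 17
sum(row 4) = 8
sum(row 5) = 4
Grand total = 62

62


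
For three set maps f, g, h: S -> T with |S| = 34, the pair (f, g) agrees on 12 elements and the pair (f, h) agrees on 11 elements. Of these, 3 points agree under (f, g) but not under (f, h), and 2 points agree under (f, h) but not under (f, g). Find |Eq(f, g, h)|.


Eq(f, g, h) is the triple-agreement set: points in S where all three
maps take the same value. Using inclusion-exclusion on the pairwise data:
Pair (f, g) agrees on 12 points; pair (f, h) on 11 points.
Points agreeing under (f, g) but not (f, h) = 3; under (f, h) but not (f, g) = 2.
Triple-agreement = agreement-in-(f, g) minus points that agree under (f, g) but not (f, h):
|Eq(f, g, h)| = 12 - 3 = 9
(cross-check via (f, h): 11 - 2 = 9.)

9


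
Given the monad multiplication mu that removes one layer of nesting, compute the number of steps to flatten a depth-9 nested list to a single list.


Each application of mu: T^2 -> T removes one layer of nesting.
Starting at depth 9 (i.e., T^9(X)), we need to reach T(X).
Number of mu applications = 9 - 1 = 8

8
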